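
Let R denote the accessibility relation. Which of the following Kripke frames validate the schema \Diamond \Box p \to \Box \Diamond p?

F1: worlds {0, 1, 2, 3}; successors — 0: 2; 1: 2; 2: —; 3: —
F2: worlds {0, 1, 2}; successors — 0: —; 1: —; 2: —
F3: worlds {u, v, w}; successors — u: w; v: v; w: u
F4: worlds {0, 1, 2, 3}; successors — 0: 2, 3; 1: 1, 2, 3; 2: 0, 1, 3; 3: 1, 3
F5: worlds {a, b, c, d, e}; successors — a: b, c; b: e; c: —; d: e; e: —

This is the axiom for convergence; its first-order frame correspondent is \forall x \forall y \forall z (Rxy \wedge Rxz \to \exists w (Ryw \wedge Rzw)).
F1: fails — R02 and R02 but 2 and 2 have no common successor.
F2: satisfies the condition.
F3: satisfies the condition.
F4: satisfies the condition.
F5: fails — Rac and Rac but c and c have no common successor.

F2, F3, F4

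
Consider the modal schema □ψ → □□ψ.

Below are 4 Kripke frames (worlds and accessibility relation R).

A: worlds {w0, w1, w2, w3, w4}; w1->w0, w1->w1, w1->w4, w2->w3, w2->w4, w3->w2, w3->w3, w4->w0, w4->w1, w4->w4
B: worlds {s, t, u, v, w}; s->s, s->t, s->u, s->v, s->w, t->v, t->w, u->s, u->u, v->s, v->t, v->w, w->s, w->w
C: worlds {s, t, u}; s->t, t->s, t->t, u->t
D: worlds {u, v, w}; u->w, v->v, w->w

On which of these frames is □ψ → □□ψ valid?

The schema corresponds to transitivity: ∀x ∀y ∀z (Rxy ∧ Ryz → Rxz).
A: fails — Rw2w4 and Rw4w1 but not Rw2w1.
B: fails — Rtv and Rvt but not Rtt.
C: fails — Rut and Rts but not Rus.
D: condition met.

D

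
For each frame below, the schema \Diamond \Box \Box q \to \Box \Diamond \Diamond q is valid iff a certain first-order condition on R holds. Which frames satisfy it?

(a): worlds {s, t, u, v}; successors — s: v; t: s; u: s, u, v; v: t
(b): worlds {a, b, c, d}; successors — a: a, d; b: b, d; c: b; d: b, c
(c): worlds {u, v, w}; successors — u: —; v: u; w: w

(b)

Frame correspondent (Sahlqvist): \forall x \forall y \forall z ((xRy \wedge xRz) \to \exists w (y R^2 w \wedge z R^2 w)) — i.e. a generalized confluence (Geach) condition.
(a): fails — uRs, uRv but no w with sR²w and vR²w.
(b): satisfies the condition.
(c): fails — vRu, vRu but no t with uR²t and uR²t.
Valid on: (b).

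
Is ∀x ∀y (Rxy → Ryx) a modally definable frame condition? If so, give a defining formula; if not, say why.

Yes, by p → □◇p

This is a Sahlqvist condition; the B axiom p → □◇p defines it.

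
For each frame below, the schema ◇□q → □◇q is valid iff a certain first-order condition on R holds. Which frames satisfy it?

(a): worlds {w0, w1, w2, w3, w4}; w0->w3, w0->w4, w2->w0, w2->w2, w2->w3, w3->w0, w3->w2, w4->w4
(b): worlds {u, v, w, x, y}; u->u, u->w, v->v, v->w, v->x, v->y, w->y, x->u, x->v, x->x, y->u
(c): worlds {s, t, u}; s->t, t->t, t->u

The schema corresponds to convergence: ∀x ∀y ∀z (Rxy ∧ Rxz → ∃w (Ryw ∧ Rzw)).
(a): fails — Rw0w4 and Rw0w3 but w4 and w3 have no common successor.
(b): fails — Ruw and Ruu but w and u have no common successor.
(c): fails — Rtt and Rtu but t and u have no common successor.
Valid on no frame.

none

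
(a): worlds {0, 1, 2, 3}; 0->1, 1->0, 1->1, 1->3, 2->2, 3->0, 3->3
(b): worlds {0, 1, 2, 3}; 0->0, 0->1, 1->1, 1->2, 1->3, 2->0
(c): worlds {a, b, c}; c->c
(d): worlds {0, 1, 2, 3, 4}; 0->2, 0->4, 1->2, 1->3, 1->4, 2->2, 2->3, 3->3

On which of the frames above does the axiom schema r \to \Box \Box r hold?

(c)

This is the axiom for a generalized confluence (Geach) condition; its first-order frame correspondent is \forall x \forall z (x R^2 z \to \exists w (x = w \wedge z = w)).
(a): fails — 0R²1 but 0 ≠ 1.
(b): fails — 0R²1 but 0 ≠ 1.
(c): ✓.
(d): fails — 0R²2 but 0 ≠ 2.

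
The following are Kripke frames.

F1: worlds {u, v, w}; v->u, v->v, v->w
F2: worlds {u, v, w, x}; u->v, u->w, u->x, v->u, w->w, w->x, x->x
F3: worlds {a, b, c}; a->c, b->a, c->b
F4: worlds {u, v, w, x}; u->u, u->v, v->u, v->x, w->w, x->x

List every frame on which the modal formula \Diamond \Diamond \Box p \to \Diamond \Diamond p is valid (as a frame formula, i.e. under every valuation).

The schema corresponds to a generalized confluence (Geach) condition: \forall x \forall y (x R^2 y \to \exists w (yRw \wedge x R^2 w)).
F1: fails — vR²u but no t with uRt and vR²t.
F2: fails — vR²v but no t with vRt and vR²t.
F3: fails — aR²b but no w with bRw and aR²w.
F4: condition met.
Valid on: F4.

F4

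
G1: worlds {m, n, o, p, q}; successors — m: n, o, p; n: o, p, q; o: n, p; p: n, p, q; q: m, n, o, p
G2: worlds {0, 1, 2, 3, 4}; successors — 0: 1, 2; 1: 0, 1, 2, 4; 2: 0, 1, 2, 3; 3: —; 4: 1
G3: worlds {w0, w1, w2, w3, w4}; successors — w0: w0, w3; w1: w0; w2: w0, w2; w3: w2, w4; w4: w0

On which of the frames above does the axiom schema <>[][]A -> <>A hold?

G1

The schema corresponds to a generalized confluence (Geach) condition: forall x forall y (xRy -> exists w (y R^2 w & xRw)).
G1: condition met.
G2: fails — 2R3 but no w with 3R²w and 2Rw.
G3: fails — w3Rw4 but no w with w4R²w and w3Rw.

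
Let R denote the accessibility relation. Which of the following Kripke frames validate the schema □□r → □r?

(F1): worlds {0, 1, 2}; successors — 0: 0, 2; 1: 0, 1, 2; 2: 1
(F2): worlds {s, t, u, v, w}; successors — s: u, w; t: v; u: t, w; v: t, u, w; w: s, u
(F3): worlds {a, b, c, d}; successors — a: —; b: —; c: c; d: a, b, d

Frame correspondent (Sahlqvist): ∀x ∀y (Rxy → ∃z (Rxz ∧ Rzy)) — i.e. density.
(F1): satisfies the condition.
(F2): fails — Ruw but no z with Ruz and Rzw.
(F3): satisfies the condition.

(F1), (F3)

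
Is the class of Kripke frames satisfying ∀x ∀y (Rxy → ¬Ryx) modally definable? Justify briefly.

Modal frame validity is preserved under surjective bounded morphisms.
The 5-cycle (worlds w0,w1,w2,w3,w4 with w0→w1→w2→w3→w4→w0) is asymmetric. Mapping every world to a single reflexive point • is a surjective bounded morphism, and the reflexive point is not asymmetric (R•• but asymmetry requires ¬R••).
So the class is not modally definable.

No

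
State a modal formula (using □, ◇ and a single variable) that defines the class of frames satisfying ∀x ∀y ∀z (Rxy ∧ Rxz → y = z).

The condition is partial functionality. The CD schema ◇q → □q defines it.
Suppose ◇q→□q is valid. Take Rxy, Rxz and set V(q)={y}. Then ◇q at x, so □q at x, so q at z, i.e. z=y.

◇q → □q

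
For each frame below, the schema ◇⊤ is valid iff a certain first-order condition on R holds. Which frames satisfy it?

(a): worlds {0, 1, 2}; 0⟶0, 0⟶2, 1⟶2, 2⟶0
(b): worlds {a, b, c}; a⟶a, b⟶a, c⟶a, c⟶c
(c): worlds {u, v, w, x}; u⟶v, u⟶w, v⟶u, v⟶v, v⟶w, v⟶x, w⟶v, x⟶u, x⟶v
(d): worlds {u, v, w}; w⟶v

(a), (b), (c)

The schema corresponds to seriality: ∀x ∃y Rxy.
(a): satisfies the condition.
(b): satisfies the condition.
(c): satisfies the condition.
(d): fails — world u has no successor.
Valid on: (a), (b), (c).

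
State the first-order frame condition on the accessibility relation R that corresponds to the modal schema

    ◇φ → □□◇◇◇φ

∀x ∀y ∀z ((xRy ∧ xR²z) → ∃w (y = w ∧ zR³w))

This is a Sahlqvist (Geach-type) schema ◇^1□^0φ → □^2◇^3φ.
First-order correspondent: ∀x ∀y ∀z ((xRy ∧ xR²z) → ∃w (y = w ∧ zR³w)).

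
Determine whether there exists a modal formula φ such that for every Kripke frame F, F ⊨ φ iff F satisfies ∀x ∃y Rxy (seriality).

The condition is seriality. A defining modal formula is □r → ◇r.
Suppose □r→◇r is valid. At any x set V(r)=W. Then □r at x, so ◇r at x, so x has a successor.

Definable; □r → ◇r defines it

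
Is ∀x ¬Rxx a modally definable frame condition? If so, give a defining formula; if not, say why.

No

Modal frame validity is preserved under surjective bounded morphisms.
The 2-cycle (worlds s,t with s→t→s) is irreflexive, and the map sending every world to a single reflexive point • is a surjective bounded morphism (forth: every edge maps to (•,•); back: every world has a successor). So any modal formula valid on the 2-cycle is also valid on the reflexive point, which is not irreflexive.
So the class is not modally definable.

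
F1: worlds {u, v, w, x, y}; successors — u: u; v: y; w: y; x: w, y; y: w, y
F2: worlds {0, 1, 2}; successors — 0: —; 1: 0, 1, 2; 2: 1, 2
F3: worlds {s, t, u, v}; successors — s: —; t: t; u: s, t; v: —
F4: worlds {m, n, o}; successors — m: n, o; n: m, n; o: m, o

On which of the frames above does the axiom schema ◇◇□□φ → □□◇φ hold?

F1, F3, F4

This is the axiom for a generalized confluence (Geach) condition; its first-order frame correspondent is ∀x ∀y ∀z ((xR²y ∧ xR²z) → ∃w (yR²w ∧ zRw)).
F1: satisfies the condition.
F2: fails — 1R²0, 1R²0 but no w with 0R²w and 0Rw.
F3: satisfies the condition.
F4: satisfies the condition.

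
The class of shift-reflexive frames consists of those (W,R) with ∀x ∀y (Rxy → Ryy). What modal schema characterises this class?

□(□r → r)

The condition is shift-reflexivity. The T□ schema □(□r → r) defines it.
Suppose □(□r→r) is valid. Take Rxy and set V(r)={w : Ryw}. Then at y, □r holds; since □(□r→r) at x, □r→r at y, so r at y, i.e. Ryy.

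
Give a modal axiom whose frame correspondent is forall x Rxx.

□r → r

The condition is reflexivity. The T schema □r → r defines it.
Suppose □r→r is valid. At any x set V(r)={w : Rxw}. Then □r holds at x, so r holds at x, i.e. Rxx.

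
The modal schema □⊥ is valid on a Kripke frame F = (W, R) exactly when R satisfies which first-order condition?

□⊥ is valid iff no world has any successor (otherwise □⊥ fails at any world with one).

Emptiness of R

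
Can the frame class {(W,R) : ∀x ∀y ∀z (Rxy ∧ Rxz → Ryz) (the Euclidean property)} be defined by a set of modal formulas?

Yes, by ◇q → □◇q

Yes: it is the Euclidean property, defined by the 5 schema ◇q → □◇q.
Suppose ◇q→□◇q is valid. Take Rxy, Rxz and set V(q)={y}. Then ◇q at x, so □◇q at x, so ◇q at z, so some w with Rzw has q; w=y, i.e. Rzy. By symmetry of the argument, Ryz.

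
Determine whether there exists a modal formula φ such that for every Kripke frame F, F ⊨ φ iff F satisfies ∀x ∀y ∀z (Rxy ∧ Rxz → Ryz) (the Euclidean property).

Yes, by ◇p → □◇p

This is a Sahlqvist condition; the 5 axiom ◇p → □◇p defines it.
Suppose ◇p→□◇p is valid. Take Rxy, Rxz and set V(p)={y}. Then ◇p at x, so □◇p at x, so ◇p at z, so some w with Rzw has p; w=y, i.e. Rzy. By symmetry of the argument, Ryz.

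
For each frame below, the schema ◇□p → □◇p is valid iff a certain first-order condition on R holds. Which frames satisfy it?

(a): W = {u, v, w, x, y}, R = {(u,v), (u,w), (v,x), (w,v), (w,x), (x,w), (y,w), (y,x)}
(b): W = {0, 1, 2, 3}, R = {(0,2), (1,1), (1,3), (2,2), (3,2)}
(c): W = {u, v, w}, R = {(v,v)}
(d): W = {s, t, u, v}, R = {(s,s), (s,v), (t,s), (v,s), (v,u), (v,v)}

The schema corresponds to convergence: ∀x ∀y ∀z (Rxy ∧ Rxz → ∃w (Ryw ∧ Rzw)).
(a): fails — Rwx and Rwv but x and v have no common successor.
(b): fails — R11 and R13 but 1 and 3 have no common successor.
(c): satisfies the condition.
(d): fails — Rvv and Rvu but v and u have no common successor.

(c)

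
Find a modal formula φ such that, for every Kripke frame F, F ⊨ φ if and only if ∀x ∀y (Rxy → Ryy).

□(□p → p)

The condition is shift-reflexivity. The T□ schema □(□p → p) defines it.
Suppose □(□p→p) is valid. Take Rxy and set V(p)={w : Ryw}. Then at y, □p holds; since □(□p→p) at x, □p→p at y, so p at y, i.e. Ryy.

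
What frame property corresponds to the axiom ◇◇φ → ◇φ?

transitivity: ∀x ∀y ∀z (Rxy ∧ Ryz → Rxz)

This is frame-equivalent to □φ → □□φ (substitute ¬φ for φ and contrapose).
Suppose □φ→□□φ is valid. Take Rxy, Ryz and set V(φ)={w : Rxw}. Then □φ at x, so □□φ at x, so □φ at y, so φ at z, i.e. Rxz.
Conversely, on a frame with transitivity the schema holds at every world under every valuation.
Frame condition: ∀x ∀y ∀z (Rxy ∧ Ryz → Rxz).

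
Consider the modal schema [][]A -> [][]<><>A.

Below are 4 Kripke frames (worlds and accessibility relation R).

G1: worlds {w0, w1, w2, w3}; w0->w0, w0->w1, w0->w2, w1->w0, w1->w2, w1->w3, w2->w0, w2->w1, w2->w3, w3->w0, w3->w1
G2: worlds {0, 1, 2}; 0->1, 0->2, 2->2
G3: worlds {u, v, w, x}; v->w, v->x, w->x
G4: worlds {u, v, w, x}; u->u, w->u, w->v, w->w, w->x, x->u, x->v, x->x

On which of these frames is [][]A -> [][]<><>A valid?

G1, G2

Frame correspondent (Sahlqvist): forall x forall z (x R^2 z -> exists w (x R^2 w & z R^2 w)) — i.e. a generalized confluence (Geach) condition.
G1: ✓.
G2: ✓.
G3: fails — vR²x but no t with vR²t and xR²t.
G4: fails — wR²v but no t with wR²t and vR²t.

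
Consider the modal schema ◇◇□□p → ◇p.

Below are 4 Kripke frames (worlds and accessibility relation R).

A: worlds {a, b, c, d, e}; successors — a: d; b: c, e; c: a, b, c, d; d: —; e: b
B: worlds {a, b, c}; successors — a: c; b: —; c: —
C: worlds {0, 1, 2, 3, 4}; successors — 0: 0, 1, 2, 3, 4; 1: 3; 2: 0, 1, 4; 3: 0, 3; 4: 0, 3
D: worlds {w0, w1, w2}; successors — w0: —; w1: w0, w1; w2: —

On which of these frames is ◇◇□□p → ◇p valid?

This is the axiom for a generalized confluence (Geach) condition; its first-order frame correspondent is ∀x ∀y (xR²y → ∃w (yR²w ∧ xRw)).
A: fails — bR²a but no w with aR²w and bRw.
B: condition met.
C: condition met.
D: fails — w1R²w0 but no w with w0R²w and w1Rw.
Valid on: B, C.

B, C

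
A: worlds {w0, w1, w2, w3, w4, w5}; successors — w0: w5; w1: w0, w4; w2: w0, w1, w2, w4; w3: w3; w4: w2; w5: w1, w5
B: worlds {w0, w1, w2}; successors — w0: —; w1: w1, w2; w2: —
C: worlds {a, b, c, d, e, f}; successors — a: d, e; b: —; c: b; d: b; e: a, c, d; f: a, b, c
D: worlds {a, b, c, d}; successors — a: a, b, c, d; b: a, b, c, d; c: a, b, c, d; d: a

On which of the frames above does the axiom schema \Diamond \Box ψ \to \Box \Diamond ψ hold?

D

This is the axiom for convergence; its first-order frame correspondent is \forall x \forall y \forall z (Rxy \wedge Rxz \to \exists w (Ryw \wedge Rzw)).
A: fails — Rw1w0 and Rw1w4 but w0 and w4 have no common successor.
B: fails — Rw1w2 and Rw1w2 but w2 and w2 have no common successor.
C: fails — Rae and Rad but e and d have no common successor.
D: condition met.
Valid on: D.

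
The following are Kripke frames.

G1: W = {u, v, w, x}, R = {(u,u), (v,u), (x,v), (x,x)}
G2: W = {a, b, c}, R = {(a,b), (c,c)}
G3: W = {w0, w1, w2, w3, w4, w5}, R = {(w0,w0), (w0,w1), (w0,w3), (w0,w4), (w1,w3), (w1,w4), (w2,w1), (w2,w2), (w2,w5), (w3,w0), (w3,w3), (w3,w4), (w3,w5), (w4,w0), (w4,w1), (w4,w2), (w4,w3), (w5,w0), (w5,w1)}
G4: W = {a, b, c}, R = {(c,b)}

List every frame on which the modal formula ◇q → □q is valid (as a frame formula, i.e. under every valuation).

The schema corresponds to partial functionality: ∀x ∀y ∀z (Rxy ∧ Rxz → y = z).
G1: fails — x sees both v and x.
G2: holds.
G3: fails — w0 sees both w0 and w1.
G4: holds.
Valid on: G2, G4.

G2, G4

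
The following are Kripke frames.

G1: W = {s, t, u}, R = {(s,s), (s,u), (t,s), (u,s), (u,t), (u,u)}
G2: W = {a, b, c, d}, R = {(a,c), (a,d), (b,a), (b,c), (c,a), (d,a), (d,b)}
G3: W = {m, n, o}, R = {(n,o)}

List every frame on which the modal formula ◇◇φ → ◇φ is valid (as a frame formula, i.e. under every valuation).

Frame correspondent (Sahlqvist): ∀x ∀y ∀z (Rxy ∧ Ryz → Rxz) — i.e. transitivity.
G1: fails — Rts and Rsu but not Rtu.
G2: fails — Rba and Rad but not Rbd.
G3: holds.

G3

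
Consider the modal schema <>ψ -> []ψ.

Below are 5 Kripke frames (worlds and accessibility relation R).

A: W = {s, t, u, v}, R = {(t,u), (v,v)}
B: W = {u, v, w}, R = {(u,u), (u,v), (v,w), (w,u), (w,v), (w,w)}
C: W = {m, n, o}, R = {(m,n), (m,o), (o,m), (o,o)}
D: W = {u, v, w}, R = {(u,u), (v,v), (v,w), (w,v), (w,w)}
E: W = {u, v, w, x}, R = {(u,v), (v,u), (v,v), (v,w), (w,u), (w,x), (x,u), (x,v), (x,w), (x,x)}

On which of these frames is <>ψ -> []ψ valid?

Frame correspondent (Sahlqvist): forall x forall y forall z (Rxy & Rxz -> y = z) — i.e. partial functionality.
A: holds.
B: fails — u sees both u and v.
C: fails — m sees both n and o.
D: fails — v sees both v and w.
E: fails — v sees both u and v.

A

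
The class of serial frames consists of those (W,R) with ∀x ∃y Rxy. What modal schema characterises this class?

This is seriality; the standard corresponding axiom is D: □ψ → ◇ψ.
Suppose □ψ→◇ψ is valid. At any x set V(ψ)=W. Then □ψ at x, so ◇ψ at x, so x has a successor.

□ψ → ◇ψ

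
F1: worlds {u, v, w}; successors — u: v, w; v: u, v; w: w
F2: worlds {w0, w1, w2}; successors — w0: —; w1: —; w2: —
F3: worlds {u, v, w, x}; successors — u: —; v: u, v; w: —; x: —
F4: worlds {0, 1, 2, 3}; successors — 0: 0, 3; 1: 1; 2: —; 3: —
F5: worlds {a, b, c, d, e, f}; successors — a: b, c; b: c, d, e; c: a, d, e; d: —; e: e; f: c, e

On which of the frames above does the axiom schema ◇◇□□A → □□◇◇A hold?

This is the axiom for a generalized confluence (Geach) condition; its first-order frame correspondent is ∀x ∀y ∀z ((xR²y ∧ xR²z) → ∃w (yR²w ∧ zR²w)).
F1: satisfies the condition.
F2: satisfies the condition.
F3: fails — vR²u, vR²u but no t with uR²t and uR²t.
F4: fails — 0R²0, 0R²3 but no w with 0R²w and 3R²w.
F5: fails — aR²a, aR²d but no w with aR²w and dR²w.
Valid on: F1, F2.

F1, F2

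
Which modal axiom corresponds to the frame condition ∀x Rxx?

□r → r

The condition is reflexivity. The T schema □r → r defines it.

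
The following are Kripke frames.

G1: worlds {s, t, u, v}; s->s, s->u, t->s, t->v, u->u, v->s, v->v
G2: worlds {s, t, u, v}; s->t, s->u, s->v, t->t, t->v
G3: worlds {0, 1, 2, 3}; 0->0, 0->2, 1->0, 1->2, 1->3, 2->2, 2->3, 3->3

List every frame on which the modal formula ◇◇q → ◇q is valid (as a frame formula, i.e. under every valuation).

G2

The schema corresponds to transitivity: ∀x ∀y ∀z (Rxy ∧ Ryz → Rxz).
G1: fails — Rts and Rsu but not Rtu.
G2: condition met.
G3: fails — R02 and R23 but not R03.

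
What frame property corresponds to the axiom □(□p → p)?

Suppose □(□p→p) is valid. Take Rxy and set V(p)={w : Ryw}. Then at y, □p holds; since □(□p→p) at x, □p→p at y, so p at y, i.e. Ryy.
Conversely, any frame satisfying ∀x ∀y (Rxy → Ryy) validates the schema.
So the correspondent is shift-reflexivity.

shift-reflexivity: ∀x ∀y (Rxy → Ryy)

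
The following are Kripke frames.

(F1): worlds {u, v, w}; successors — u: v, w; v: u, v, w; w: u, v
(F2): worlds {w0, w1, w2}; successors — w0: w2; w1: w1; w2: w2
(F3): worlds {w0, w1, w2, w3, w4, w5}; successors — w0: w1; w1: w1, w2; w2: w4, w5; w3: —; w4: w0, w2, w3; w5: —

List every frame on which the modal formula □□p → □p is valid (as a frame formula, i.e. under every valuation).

This is the axiom for density; its first-order frame correspondent is ∀x ∀y (Rxy → ∃z (Rxz ∧ Rzy)).
(F1): condition met.
(F2): condition met.
(F3): fails — Rw2w4 but no z with Rw2z and Rzw4.
Valid on: (F1), (F2).

(F1), (F2)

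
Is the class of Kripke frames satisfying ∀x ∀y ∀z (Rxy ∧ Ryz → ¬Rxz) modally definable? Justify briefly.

No

Modal frame validity is preserved under surjective bounded morphisms.
The 3-cycle (worlds 0,1,2 with 0→1→2→0) is intransitive. Mapping every world to a single reflexive point • is a surjective bounded morphism; the reflexive point is not intransitive (R••∧R•• but R••).
So the class is not modally definable.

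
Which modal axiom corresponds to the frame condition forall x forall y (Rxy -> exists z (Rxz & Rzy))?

□□p → □p

This is density; the standard corresponding axiom is C4: □□p → □p.
Suppose □□p→□p is valid. Take Rxy and set V(p)={w : xR²w}. Then □□p at x, so □p at x, so p at y, i.e. ∃z(Rxz∧Rzy).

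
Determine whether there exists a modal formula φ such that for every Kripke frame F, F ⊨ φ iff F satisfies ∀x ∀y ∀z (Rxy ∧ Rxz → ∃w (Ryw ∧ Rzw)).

Yes — defined by ◇□q → □◇q

This is a Sahlqvist condition; the .2 axiom ◇□q → □◇q defines it.
Suppose ◇□q→□◇q is valid. Take Rxy, Rxz and set V(q)={w : Ryw}. Then □q at y so ◇□q at x, so □◇q at x, so ◇q at z, giving w with Rzw and Ryw.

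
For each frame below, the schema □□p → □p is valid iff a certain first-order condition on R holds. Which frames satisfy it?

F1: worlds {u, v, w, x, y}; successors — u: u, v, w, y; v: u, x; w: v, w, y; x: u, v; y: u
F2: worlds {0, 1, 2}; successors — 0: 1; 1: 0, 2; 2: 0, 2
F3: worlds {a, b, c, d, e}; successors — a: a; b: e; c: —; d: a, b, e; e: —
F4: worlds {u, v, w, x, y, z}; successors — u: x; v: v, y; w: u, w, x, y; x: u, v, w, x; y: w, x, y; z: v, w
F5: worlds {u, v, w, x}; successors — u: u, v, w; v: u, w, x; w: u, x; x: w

F4

Frame correspondent (Sahlqvist): ∀x ∀y (Rxy → ∃z (Rxz ∧ Rzy)) — i.e. density.
F1: fails — Rvx but no z with Rvz and Rzx.
F2: fails — R01 but no z with R0z and Rz1.
F3: fails — Rbe but no z with Rbz and Rze.
F4: ✓.
F5: fails — Rxw but no z with Rxz and Rzw.
Valid on: F4.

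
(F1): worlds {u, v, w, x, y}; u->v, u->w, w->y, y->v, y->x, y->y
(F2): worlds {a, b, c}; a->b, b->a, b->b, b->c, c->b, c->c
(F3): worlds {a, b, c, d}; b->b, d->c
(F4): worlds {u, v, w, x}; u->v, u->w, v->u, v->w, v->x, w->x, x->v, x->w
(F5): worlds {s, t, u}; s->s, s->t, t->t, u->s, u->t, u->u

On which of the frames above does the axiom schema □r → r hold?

(F5)

This is the axiom for reflexivity; its first-order frame correspondent is ∀x Rxx.
(F1): fails — world u does not see itself.
(F2): fails — world a does not see itself.
(F3): fails — world a does not see itself.
(F4): fails — world u does not see itself.
(F5): condition met.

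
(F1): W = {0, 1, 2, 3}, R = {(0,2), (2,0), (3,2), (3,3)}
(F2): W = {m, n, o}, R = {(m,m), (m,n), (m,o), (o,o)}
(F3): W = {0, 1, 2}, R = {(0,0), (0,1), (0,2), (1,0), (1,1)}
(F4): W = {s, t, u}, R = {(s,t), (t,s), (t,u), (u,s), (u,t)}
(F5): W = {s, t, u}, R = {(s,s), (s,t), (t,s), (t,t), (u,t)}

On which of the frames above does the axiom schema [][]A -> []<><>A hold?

(F4), (F5)

Frame correspondent (Sahlqvist): forall x forall z (xRz -> exists w (x R^2 w & z R^2 w)) — i.e. a generalized confluence (Geach) condition.
(F1): fails — 0R2 but no w with 0R²w and 2R²w.
(F2): fails — mRn but no w with mR²w and nR²w.
(F3): fails — 0R2 but no w with 0R²w and 2R²w.
(F4): condition met.
(F5): condition met.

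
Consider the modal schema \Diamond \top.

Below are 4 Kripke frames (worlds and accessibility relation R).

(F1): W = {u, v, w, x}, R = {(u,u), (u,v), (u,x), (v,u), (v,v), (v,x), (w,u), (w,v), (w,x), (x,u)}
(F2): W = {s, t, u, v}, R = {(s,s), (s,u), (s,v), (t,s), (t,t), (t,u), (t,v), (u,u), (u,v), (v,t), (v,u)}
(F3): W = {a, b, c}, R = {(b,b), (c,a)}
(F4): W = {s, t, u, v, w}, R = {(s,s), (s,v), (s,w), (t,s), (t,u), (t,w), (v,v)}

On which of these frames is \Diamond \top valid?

(F1), (F2)

This is the axiom for seriality; its first-order frame correspondent is \forall x \exists y Rxy.
(F1): holds.
(F2): holds.
(F3): fails — world a has no successor.
(F4): fails — world u has no successor.
Valid on: (F1), (F2).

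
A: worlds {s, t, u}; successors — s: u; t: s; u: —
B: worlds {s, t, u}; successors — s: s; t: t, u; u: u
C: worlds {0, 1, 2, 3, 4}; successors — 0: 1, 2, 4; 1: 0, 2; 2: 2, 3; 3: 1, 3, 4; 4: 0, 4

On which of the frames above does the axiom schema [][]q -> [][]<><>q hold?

B, C

This is the axiom for a generalized confluence (Geach) condition; its first-order frame correspondent is forall x forall z (x R^2 z -> exists w (x R^2 w & z R^2 w)).
A: fails — tR²u but no w with tR²w and uR²w.
B: ✓.
C: ✓.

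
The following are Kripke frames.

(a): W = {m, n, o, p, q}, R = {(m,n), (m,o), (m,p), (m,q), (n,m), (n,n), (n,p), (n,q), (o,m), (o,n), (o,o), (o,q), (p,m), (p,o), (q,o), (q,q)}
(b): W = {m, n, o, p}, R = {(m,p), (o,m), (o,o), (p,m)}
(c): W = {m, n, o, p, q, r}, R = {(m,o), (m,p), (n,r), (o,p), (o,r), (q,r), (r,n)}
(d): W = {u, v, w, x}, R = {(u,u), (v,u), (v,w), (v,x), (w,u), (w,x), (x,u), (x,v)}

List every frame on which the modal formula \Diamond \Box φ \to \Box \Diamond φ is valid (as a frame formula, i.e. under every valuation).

This is the axiom for convergence; its first-order frame correspondent is \forall x \forall y \forall z (Rxy \wedge Rxz \to \exists w (Ryw \wedge Rzw)).
(a): condition met.
(b): fails — Roo and Rom but o and m have no common successor.
(c): fails — Rmo and Rmp but o and p have no common successor.
(d): condition met.

(a), (d)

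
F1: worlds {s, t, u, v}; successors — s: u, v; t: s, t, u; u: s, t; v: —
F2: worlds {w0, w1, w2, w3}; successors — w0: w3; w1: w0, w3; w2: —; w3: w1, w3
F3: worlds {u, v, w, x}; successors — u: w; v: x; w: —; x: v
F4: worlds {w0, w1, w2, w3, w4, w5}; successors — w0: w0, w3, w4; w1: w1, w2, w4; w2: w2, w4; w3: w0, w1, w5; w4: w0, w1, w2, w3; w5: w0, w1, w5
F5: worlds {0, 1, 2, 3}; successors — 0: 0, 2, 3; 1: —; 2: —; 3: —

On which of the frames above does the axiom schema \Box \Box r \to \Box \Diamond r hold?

F2, F4

This is the axiom for a generalized confluence (Geach) condition; its first-order frame correspondent is \forall x \forall z (xRz \to \exists w (x R^2 w \wedge zRw)).
F1: fails — sRv but no w with sR²w and vRw.
F2: condition met.
F3: fails — uRw but no t with uR²t and wRt.
F4: condition met.
F5: fails — 0R2 but no w with 0R²w and 2Rw.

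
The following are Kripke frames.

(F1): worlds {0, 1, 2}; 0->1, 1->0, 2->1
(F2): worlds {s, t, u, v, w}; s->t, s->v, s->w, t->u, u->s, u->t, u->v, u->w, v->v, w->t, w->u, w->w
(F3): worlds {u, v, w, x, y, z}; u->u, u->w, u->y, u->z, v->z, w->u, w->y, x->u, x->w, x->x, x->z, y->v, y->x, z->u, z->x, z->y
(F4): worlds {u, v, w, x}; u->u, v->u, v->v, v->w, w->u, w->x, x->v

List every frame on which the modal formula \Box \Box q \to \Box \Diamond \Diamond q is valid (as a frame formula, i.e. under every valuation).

This is the axiom for a generalized confluence (Geach) condition; its first-order frame correspondent is \forall x \forall z (xRz \to \exists w (x R^2 w \wedge z R^2 w)).
(F1): fails — 0R1 but no w with 0R²w and 1R²w.
(F2): satisfies the condition.
(F3): satisfies the condition.
(F4): satisfies the condition.
Valid on: (F2), (F3), (F4).

(F2), (F3), (F4)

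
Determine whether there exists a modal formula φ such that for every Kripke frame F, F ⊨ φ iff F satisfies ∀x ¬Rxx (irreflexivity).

If a class were modally definable it would be closed under surjective bounded morphisms (Goldblatt–Thomason).
The 2-cycle (worlds a,b with a→b→a) is irreflexive, and the map sending every world to a single reflexive point • is a surjective bounded morphism (forth: every edge maps to (•,•); back: every world has a successor). So any modal formula valid on the 2-cycle is also valid on the reflexive point, which is not irreflexive.
Hence irreflexivity is not modally definable.

Not definable by any modal formula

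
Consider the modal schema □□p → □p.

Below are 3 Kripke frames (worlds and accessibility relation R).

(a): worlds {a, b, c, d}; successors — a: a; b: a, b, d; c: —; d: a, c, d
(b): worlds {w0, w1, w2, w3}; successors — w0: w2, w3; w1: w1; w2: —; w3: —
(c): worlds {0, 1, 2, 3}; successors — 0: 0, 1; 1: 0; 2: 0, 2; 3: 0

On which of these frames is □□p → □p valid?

Frame correspondent (Sahlqvist): ∀x ∀y (Rxy → ∃z (Rxz ∧ Rzy)) — i.e. density.
(a): satisfies the condition.
(b): fails — Rw0w2 but no z with Rw0z and Rzw2.
(c): satisfies the condition.

(a), (c)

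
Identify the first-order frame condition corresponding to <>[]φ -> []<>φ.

Suppose ◇□φ→□◇φ is valid. Take Rxy, Rxz and set V(φ)={w : Ryw}. Then □φ at y so ◇□φ at x, so □◇φ at x, so ◇φ at z, giving w with Rzw and Ryw.
Conversely, on a frame with convergence the schema holds at every world under every valuation.
So the correspondent is convergence.

Convergence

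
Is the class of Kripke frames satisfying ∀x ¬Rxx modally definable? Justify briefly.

No

Modal frame validity is preserved under surjective bounded morphisms.
The 3-cycle (worlds a,b,c with a→b→c→a) is irreflexive, and the map sending every world to a single reflexive point • is a surjective bounded morphism (forth: every edge maps to (•,•); back: every world has a successor). So any modal formula valid on the 3-cycle is also valid on the reflexive point, which is not irreflexive.
Hence irreflexivity is not modally definable.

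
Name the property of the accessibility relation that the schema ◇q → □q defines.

Partial functionality

Suppose ◇q→□q is valid. Take Rxy, Rxz and set V(q)={y}. Then ◇q at x, so □q at x, so q at z, i.e. z=y.
Conversely, any frame satisfying ∀x ∀y ∀z (Rxy ∧ Rxz → y = z) validates the schema.
Frame condition: ∀x ∀y ∀z (Rxy ∧ Rxz → y = z).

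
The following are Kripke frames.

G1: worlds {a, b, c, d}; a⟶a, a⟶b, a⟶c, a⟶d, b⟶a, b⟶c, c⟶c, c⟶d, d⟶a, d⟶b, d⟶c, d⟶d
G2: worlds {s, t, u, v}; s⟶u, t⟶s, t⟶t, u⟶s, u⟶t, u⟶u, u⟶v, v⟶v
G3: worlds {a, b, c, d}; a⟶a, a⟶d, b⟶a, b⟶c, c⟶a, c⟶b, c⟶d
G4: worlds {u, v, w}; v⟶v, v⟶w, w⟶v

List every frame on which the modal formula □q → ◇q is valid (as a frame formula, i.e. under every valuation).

G1, G2

The schema corresponds to seriality: ∀x ∃y Rxy.
G1: ✓.
G2: ✓.
G3: fails — world d has no successor.
G4: fails — world u has no successor.
Valid on: G1, G2.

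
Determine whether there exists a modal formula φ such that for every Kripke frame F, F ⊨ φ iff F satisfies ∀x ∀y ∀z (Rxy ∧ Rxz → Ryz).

Definable; ◇r → □◇r defines it

Yes: it is the Euclidean property, defined by the 5 schema ◇r → □◇r.
Suppose ◇r→□◇r is valid. Take Rxy, Rxz and set V(r)={y}. Then ◇r at x, so □◇r at x, so ◇r at z, so some w with Rzw has r; w=y, i.e. Rzy. By symmetry of the argument, Ryz.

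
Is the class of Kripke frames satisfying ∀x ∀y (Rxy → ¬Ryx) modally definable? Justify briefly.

Not definable by any modal formula

Modal frame validity is preserved under surjective bounded morphisms.
The 3-cycle (worlds 0,1,2 with 0→1→2→0) is asymmetric. Mapping every world to a single reflexive point • is a surjective bounded morphism, and the reflexive point is not asymmetric (R•• but asymmetry requires ¬R••).
So no modal formula (or set of formulas) defines exactly the asymmetric frames.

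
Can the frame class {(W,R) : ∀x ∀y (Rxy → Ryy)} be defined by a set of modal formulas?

Definable; □(□r → r) defines it

The condition is shift-reflexivity. A defining modal formula is □(□r → r).
Suppose □(□r→r) is valid. Take Rxy and set V(r)={w : Ryw}. Then at y, □r holds; since □(□r→r) at x, □r→r at y, so r at y, i.e. Ryy.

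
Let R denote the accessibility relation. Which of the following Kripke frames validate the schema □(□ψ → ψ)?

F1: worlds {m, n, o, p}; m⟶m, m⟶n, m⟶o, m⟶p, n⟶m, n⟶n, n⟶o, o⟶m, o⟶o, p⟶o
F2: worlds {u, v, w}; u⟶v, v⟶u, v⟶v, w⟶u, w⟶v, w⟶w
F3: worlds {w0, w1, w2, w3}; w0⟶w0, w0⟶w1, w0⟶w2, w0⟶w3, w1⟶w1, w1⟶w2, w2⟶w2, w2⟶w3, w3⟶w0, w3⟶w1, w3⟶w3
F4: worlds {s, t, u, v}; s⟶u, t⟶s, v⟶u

This is the axiom for shift-reflexivity; its first-order frame correspondent is ∀x ∀y (Rxy → Ryy).
F1: fails — Rmp but not Rpp.
F2: fails — Rwu but not Ruu.
F3: holds.
F4: fails — Rsu but not Ruu.

F3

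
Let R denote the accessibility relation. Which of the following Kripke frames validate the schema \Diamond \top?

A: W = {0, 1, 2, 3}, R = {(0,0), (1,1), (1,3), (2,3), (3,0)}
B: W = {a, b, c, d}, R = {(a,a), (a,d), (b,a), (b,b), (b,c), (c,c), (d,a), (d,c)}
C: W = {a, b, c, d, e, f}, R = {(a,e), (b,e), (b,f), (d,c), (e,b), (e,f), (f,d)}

A, B

Frame correspondent (Sahlqvist): \forall x \exists y Rxy — i.e. seriality.
A: satisfies the condition.
B: satisfies the condition.
C: fails — world c has no successor.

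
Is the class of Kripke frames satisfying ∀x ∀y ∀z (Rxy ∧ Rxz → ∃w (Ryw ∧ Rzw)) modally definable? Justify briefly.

Yes: it is convergence, defined by the .2 schema ◇□p → □◇p.
Suppose ◇□p→□◇p is valid. Take Rxy, Rxz and set V(p)={w : Ryw}. Then □p at y so ◇□p at x, so □◇p at x, so ◇p at z, giving w with Rzw and Ryw.

Yes, by ◇□p → □◇p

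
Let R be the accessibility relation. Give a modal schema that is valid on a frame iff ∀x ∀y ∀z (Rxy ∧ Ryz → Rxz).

□s → □□s

This is transitivity; the standard corresponding axiom is 4: □s → □□s.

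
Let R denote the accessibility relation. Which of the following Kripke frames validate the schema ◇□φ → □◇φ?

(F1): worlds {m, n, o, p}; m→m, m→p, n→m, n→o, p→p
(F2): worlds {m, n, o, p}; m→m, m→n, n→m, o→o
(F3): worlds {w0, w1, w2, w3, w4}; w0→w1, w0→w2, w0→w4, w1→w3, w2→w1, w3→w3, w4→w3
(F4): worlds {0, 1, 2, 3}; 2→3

(F2)

The schema corresponds to convergence: ∀x ∀y ∀z (Rxy ∧ Rxz → ∃w (Ryw ∧ Rzw)).
(F1): fails — Rno and Rno but o and o have no common successor.
(F2): satisfies the condition.
(F3): fails — Rw0w4 and Rw0w2 but w4 and w2 have no common successor.
(F4): fails — R23 and R23 but 3 and 3 have no common successor.
Valid on: (F2).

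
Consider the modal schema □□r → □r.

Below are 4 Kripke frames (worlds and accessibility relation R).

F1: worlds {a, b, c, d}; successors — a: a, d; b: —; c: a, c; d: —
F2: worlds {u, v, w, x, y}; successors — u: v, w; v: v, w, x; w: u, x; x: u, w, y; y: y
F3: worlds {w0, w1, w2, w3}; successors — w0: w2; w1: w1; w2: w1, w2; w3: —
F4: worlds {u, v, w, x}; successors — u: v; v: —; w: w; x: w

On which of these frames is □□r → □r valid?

Frame correspondent (Sahlqvist): ∀x ∀y (Rxy → ∃z (Rxz ∧ Rzy)) — i.e. density.
F1: ✓.
F2: fails — Rwx but no z with Rwz and Rzx.
F3: ✓.
F4: fails — Ruv but no z with Ruz and Rzv.

F1, F3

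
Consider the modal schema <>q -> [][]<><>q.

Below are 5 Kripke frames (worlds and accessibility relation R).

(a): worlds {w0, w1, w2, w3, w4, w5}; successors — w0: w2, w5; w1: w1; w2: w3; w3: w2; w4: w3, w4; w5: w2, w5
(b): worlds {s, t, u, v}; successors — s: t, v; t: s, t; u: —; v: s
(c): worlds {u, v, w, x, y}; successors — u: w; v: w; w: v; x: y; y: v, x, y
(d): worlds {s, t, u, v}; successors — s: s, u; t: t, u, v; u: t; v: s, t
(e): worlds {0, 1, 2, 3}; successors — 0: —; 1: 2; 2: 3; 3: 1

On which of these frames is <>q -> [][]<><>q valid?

This is the axiom for a generalized confluence (Geach) condition; its first-order frame correspondent is forall x forall y forall z ((xRy & x R^2 z) -> exists w (y = w & z R^2 w)).
(a): fails — w0Rw2, w0R²w3 but no w with w2=w and w3R²w.
(b): fails — sRv, sR²s but no w with v=w and sR²w.
(c): fails — uRw, uR²v but no t with w=t and vR²t.
(d): fails — sRs, sR²u but no w with s=w and uR²w.
(e): satisfies the condition.

(e)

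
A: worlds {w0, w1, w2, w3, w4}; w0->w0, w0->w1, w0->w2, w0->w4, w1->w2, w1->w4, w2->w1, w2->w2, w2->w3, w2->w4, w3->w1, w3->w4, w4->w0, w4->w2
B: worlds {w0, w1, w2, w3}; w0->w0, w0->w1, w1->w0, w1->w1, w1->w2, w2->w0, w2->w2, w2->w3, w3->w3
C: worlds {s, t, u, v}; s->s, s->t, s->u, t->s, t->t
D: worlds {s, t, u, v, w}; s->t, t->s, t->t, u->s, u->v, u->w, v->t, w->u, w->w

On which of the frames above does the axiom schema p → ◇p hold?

B

Frame correspondent (Sahlqvist): ∀x Rxx — i.e. reflexivity.
A: fails — world w1 does not see itself.
B: holds.
C: fails — world u does not see itself.
D: fails — world s does not see itself.
Valid on: B.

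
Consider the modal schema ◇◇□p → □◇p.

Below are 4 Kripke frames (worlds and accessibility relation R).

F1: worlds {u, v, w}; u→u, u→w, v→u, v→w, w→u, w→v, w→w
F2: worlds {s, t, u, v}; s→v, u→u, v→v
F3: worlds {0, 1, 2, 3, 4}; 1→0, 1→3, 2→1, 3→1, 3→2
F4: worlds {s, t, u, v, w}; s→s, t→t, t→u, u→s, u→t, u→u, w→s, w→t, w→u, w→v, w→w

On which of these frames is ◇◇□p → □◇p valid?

F1, F2

Frame correspondent (Sahlqvist): ∀x ∀y ∀z ((xR²y ∧ xRz) → ∃w (yRw ∧ zRw)) — i.e. a generalized confluence (Geach) condition.
F1: satisfies the condition.
F2: satisfies the condition.
F3: fails — 1R²1, 1R0 but no w with 1Rw and 0Rw.
F4: fails — tR²s, tRt but no w* with sRw* and tRw*.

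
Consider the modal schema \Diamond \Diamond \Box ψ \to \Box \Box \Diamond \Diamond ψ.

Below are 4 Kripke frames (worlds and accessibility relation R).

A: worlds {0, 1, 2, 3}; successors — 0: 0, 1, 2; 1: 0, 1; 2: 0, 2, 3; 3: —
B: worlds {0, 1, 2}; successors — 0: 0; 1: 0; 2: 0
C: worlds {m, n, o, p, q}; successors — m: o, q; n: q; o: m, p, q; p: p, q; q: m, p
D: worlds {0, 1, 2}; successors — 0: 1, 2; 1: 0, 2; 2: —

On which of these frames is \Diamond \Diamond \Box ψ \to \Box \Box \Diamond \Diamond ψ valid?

Frame correspondent (Sahlqvist): \forall x \forall y \forall z ((x R^2 y \wedge x R^2 z) \to \exists w (yRw \wedge z R^2 w)) — i.e. a generalized confluence (Geach) condition.
A: fails — 0R²0, 0R²3 but no w with 0Rw and 3R²w.
B: holds.
C: holds.
D: fails — 0R²0, 0R²2 but no w with 0Rw and 2R²w.
Valid on: B, C.

B, C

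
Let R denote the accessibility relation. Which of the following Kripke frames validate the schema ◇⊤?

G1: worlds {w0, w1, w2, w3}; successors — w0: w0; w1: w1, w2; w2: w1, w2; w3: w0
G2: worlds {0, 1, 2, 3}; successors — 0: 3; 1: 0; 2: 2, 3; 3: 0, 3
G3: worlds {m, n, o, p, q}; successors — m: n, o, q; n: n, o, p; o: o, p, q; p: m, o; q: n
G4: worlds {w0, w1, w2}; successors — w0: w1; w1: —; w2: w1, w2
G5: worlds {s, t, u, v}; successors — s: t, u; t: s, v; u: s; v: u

G1, G2, G3, G5

This is the axiom for seriality; its first-order frame correspondent is ∀x ∃y Rxy.
G1: satisfies the condition.
G2: satisfies the condition.
G3: satisfies the condition.
G4: fails — world w1 has no successor.
G5: satisfies the condition.
Valid on: G1, G2, G3, G5.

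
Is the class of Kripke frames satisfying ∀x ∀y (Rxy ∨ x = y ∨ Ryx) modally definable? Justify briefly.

Not definable by any modal formula

Modal frame validity is preserved under disjoint unions.
Take 3 disjoint single-world reflexive frames: each is trivially connected, but their disjoint union has 3 worlds with no edge between distinct components, so it is not connected.
Hence connectedness of R is not modally definable.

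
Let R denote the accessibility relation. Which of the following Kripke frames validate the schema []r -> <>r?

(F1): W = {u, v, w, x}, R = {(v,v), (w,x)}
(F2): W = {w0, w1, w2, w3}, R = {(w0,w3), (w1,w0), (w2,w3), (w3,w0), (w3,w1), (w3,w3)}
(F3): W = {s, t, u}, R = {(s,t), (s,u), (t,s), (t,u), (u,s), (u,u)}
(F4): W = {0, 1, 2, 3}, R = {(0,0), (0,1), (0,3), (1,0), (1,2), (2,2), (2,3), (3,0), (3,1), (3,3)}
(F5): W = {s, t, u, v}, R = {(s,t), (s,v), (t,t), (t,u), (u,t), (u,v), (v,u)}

The schema corresponds to seriality: forall x exists y Rxy.
(F1): fails — world u has no successor.
(F2): satisfies the condition.
(F3): satisfies the condition.
(F4): satisfies the condition.
(F5): satisfies the condition.
Valid on: (F2), (F3), (F4), (F5).

(F2), (F3), (F4), (F5)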